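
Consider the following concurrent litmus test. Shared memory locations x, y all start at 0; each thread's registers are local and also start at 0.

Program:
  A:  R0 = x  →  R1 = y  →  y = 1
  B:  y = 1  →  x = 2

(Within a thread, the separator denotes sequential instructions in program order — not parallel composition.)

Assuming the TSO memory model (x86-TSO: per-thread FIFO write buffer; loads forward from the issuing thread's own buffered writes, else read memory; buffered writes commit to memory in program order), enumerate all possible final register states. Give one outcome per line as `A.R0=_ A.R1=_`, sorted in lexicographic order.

outcome vector order: (A.R0,A.R1)
|TSO outcomes| = 3

A.R0=0 A.R1=0
A.R0=0 A.R1=1
A.R0=2 A.R1=1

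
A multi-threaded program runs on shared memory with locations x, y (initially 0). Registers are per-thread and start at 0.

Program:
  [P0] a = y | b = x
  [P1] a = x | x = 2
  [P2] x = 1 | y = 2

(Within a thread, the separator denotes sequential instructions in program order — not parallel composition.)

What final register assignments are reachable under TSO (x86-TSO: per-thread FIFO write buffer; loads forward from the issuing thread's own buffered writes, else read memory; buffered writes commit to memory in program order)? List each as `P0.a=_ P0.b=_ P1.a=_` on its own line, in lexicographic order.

outcome vector order: (P0.a,P0.b,P1.a)
|TSO outcomes| = 10

P0.a=0 P0.b=0 P1.a=0
P0.a=0 P0.b=0 P1.a=1
P0.a=0 P0.b=1 P1.a=0
P0.a=0 P0.b=1 P1.a=1
P0.a=0 P0.b=2 P1.a=0
P0.a=0 P0.b=2 P1.a=1
P0.a=2 P0.b=1 P1.a=0
P0.a=2 P0.b=1 P1.a=1
P0.a=2 P0.b=2 P1.a=0
P0.a=2 P0.b=2 P1.a=1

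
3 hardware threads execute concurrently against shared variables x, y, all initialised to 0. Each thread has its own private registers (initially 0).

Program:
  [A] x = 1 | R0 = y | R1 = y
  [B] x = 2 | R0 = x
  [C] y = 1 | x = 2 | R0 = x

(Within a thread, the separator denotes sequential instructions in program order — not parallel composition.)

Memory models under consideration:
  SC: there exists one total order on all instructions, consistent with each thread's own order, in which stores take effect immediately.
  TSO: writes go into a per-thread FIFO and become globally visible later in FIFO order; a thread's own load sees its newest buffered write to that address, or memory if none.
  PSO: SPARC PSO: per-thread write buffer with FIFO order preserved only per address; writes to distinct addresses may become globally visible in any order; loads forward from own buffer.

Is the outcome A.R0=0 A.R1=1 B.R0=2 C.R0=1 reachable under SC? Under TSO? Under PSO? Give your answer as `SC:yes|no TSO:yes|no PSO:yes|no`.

SC:no TSO:yes PSO:yes

outcome vector order: (A.R0,A.R1,B.R0,C.R0)
SC (8): <0 0 1 2> <0 0 2 2> <0 1 1 2> <0 1 2 2> <1 1 1 1> <1 1 1 2> <1 1 2 1> <1 1 2 2>
TSO (12): <0 0 1 1> <0 0 1 2> <0 0 2 1> <0 0 2 2> <0 1 1 1> <0 1 1 2> <0 1 2 1> <0 1 2 2> <1 1 1 1> <1 1 1 2> <1 1 2 1> <1 1 2 2>
PSO (12): <0 0 1 1> <0 0 1 2> <0 0 2 1> <0 0 2 2> <0 1 1 1> <0 1 1 2> <0 1 2 1> <0 1 2 2> <1 1 1 1> <1 1 1 2> <1 1 2 1> <1 1 2 2>
target <0 1 2 1> ∈ {TSO,PSO}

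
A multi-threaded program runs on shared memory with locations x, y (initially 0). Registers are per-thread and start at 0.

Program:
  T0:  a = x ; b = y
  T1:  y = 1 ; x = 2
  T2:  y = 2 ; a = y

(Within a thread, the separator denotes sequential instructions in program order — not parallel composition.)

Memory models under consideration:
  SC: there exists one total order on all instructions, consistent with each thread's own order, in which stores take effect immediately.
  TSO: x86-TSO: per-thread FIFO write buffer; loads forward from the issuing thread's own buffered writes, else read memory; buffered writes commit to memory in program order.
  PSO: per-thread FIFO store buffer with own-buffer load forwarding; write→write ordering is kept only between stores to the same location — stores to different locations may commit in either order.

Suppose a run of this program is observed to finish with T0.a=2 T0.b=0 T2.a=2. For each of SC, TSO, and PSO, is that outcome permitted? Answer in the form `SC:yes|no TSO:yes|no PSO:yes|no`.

outcome vector order: (T0.a,T0.b,T2.a)
SC (9): 0/0/1; 0/0/2; 0/1/1; 0/1/2; 0/2/1; 0/2/2; 2/1/1; 2/1/2; 2/2/2
TSO (9): 0/0/1; 0/0/2; 0/1/1; 0/1/2; 0/2/1; 0/2/2; 2/1/1; 2/1/2; 2/2/2
PSO (12): 0/0/1; 0/0/2; 0/1/1; 0/1/2; 0/2/1; 0/2/2; 2/0/1; 2/0/2; 2/1/1; 2/1/2; 2/2/1; 2/2/2
target 2/0/2 ∈ {PSO}

SC:no TSO:no PSO:yes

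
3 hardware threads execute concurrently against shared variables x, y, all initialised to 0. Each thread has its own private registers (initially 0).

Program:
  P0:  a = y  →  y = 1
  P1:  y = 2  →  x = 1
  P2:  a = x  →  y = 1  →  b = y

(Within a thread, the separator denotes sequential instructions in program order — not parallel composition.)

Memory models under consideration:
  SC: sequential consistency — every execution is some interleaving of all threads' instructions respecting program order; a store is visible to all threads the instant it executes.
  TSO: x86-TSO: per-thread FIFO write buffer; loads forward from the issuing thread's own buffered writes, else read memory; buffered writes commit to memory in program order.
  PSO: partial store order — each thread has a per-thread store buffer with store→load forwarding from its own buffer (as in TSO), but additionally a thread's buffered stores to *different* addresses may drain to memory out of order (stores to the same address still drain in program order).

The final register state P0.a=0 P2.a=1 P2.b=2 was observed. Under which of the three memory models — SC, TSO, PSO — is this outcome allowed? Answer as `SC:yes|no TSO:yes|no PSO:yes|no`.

outcome vector order: (P0.a,P2.a,P2.b)
under SC → 001 002 011 101 102 111 201 202 211
under TSO → 001 002 011 101 102 111 201 202 211
under PSO → 001 002 011 012 101 102 111 112 201 202 211 212
target 012 ∈ {PSO}

SC:no TSO:no PSO:yes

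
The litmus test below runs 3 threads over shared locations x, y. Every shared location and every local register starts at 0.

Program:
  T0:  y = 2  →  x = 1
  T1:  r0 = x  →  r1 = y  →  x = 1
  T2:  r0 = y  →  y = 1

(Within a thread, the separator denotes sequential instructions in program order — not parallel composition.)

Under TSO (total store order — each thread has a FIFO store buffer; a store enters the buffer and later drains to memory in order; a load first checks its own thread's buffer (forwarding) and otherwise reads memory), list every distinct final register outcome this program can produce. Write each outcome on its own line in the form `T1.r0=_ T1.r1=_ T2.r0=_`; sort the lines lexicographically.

outcome vector order: (T1.r0,T1.r1,T2.r0)
|TSO outcomes| = 10

T1.r0=0 T1.r1=0 T2.r0=0
T1.r0=0 T1.r1=0 T2.r0=2
T1.r0=0 T1.r1=1 T2.r0=0
T1.r0=0 T1.r1=1 T2.r0=2
T1.r0=0 T1.r1=2 T2.r0=0
T1.r0=0 T1.r1=2 T2.r0=2
T1.r0=1 T1.r1=1 T2.r0=0
T1.r0=1 T1.r1=1 T2.r0=2
T1.r0=1 T1.r1=2 T2.r0=0
T1.r0=1 T1.r1=2 T2.r0=2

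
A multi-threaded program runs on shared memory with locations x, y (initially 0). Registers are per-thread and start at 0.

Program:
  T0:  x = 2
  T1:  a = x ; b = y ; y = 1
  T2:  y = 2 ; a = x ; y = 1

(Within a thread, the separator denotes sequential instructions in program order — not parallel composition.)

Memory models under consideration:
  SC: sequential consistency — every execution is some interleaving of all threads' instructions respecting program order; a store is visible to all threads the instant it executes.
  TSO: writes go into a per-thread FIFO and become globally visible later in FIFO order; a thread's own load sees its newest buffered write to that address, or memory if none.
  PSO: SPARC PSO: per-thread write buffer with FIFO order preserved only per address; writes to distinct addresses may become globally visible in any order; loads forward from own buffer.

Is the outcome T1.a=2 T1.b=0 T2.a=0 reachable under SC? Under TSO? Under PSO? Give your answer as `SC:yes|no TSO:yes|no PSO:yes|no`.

outcome vector order: (T1.a,T1.b,T2.a)
under SC → 0/0/0, 0/0/2, 0/1/0, 0/1/2, 0/2/0, 0/2/2, 2/0/2, 2/1/0, 2/1/2, 2/2/0, 2/2/2
under TSO → 0/0/0, 0/0/2, 0/1/0, 0/1/2, 0/2/0, 0/2/2, 2/0/0, 2/0/2, 2/1/0, 2/1/2, 2/2/0, 2/2/2
under PSO → 0/0/0, 0/0/2, 0/1/0, 0/1/2, 0/2/0, 0/2/2, 2/0/0, 2/0/2, 2/1/0, 2/1/2, 2/2/0, 2/2/2
target 2/0/0 ∈ {TSO,PSO}

SC:no TSO:yes PSO:yes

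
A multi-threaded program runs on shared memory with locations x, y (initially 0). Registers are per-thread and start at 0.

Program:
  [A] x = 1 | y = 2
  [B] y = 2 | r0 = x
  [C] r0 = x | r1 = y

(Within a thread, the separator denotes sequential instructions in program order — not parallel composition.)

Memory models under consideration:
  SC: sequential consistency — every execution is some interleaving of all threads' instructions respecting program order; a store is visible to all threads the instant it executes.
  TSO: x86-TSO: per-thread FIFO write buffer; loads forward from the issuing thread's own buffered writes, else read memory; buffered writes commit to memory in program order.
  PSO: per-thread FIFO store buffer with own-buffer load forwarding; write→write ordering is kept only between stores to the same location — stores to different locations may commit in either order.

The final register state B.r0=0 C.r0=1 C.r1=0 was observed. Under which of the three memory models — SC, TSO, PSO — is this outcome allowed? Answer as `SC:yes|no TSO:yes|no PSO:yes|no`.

outcome vector order: (B.r0,C.r0,C.r1)
[SC] allowed = {0/0/0 0/0/2 0/1/2 1/0/0 1/0/2 1/1/0 1/1/2}
[TSO] allowed = {0/0/0 0/0/2 0/1/0 0/1/2 1/0/0 1/0/2 1/1/0 1/1/2}
[PSO] allowed = {0/0/0 0/0/2 0/1/0 0/1/2 1/0/0 1/0/2 1/1/0 1/1/2}
target 0/1/0 ∈ {TSO,PSO}

SC:no TSO:yes PSO:yes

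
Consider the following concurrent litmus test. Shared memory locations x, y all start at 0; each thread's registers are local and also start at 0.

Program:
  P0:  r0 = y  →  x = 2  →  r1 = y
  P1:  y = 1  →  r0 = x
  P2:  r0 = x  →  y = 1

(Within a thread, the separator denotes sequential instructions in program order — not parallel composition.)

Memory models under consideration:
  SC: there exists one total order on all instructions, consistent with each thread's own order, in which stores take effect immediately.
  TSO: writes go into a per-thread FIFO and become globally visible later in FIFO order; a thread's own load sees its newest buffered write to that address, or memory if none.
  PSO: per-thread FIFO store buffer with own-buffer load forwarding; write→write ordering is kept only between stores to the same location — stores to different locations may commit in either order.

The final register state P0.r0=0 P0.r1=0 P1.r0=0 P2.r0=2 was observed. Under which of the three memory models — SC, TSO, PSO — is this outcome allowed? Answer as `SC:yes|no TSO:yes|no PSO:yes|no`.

outcome vector order: (P0.r0,P0.r1,P1.r0,P2.r0)
under SC → (0,0,2,0) (0,0,2,2) (0,1,0,0) (0,1,0,2) (0,1,2,0) (0,1,2,2) (1,1,0,0) (1,1,0,2) (1,1,2,0) (1,1,2,2)
under TSO → (0,0,0,0) (0,0,0,2) (0,0,2,0) (0,0,2,2) (0,1,0,0) (0,1,0,2) (0,1,2,0) (0,1,2,2) (1,1,0,0) (1,1,0,2) (1,1,2,0) (1,1,2,2)
under PSO → (0,0,0,0) (0,0,0,2) (0,0,2,0) (0,0,2,2) (0,1,0,0) (0,1,0,2) (0,1,2,0) (0,1,2,2) (1,1,0,0) (1,1,0,2) (1,1,2,0) (1,1,2,2)
target (0,0,0,2) ∈ {TSO,PSO}

SC:no TSO:yes PSO:yes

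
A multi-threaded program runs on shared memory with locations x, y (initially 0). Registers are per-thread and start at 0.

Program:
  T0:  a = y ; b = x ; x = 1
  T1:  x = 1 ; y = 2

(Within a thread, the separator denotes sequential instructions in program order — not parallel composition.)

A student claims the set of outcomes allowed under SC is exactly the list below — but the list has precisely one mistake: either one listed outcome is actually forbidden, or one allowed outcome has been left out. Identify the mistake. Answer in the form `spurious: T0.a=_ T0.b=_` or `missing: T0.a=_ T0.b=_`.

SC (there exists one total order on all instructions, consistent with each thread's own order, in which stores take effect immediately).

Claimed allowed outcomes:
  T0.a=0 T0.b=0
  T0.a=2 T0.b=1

outcome vector order: (T0.a,T0.b)
SC (3): (0,0); (0,1); (2,1)
SC∖claimed = {(0,1)}

missing: T0.a=0 T0.b=1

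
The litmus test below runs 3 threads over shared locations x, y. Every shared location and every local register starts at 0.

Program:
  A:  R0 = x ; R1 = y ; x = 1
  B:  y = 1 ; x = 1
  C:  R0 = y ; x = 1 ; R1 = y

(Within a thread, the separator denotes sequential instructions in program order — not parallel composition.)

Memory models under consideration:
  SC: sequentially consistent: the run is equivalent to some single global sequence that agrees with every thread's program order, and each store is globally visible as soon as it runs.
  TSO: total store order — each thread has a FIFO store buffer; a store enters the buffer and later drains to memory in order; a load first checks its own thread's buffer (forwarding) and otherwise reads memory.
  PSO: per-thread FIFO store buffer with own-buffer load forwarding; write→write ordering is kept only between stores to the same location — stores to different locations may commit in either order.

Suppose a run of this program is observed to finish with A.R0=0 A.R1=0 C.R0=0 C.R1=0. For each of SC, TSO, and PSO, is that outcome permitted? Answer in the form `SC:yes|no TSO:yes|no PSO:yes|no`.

SC:yes TSO:yes PSO:yes

outcome vector order: (A.R0,A.R1,C.R0,C.R1)
under SC → (0,0,0,0), (0,0,0,1), (0,0,1,1), (0,1,0,0), (0,1,0,1), (0,1,1,1), (1,0,0,0), (1,0,0,1), (1,1,0,0), (1,1,0,1), (1,1,1,1)
under TSO → (0,0,0,0), (0,0,0,1), (0,0,1,1), (0,1,0,0), (0,1,0,1), (0,1,1,1), (1,0,0,0), (1,0,0,1), (1,1,0,0), (1,1,0,1), (1,1,1,1)
under PSO → (0,0,0,0), (0,0,0,1), (0,0,1,1), (0,1,0,0), (0,1,0,1), (0,1,1,1), (1,0,0,0), (1,0,0,1), (1,0,1,1), (1,1,0,0), (1,1,0,1), (1,1,1,1)
target (0,0,0,0) ∈ {SC,TSO,PSO}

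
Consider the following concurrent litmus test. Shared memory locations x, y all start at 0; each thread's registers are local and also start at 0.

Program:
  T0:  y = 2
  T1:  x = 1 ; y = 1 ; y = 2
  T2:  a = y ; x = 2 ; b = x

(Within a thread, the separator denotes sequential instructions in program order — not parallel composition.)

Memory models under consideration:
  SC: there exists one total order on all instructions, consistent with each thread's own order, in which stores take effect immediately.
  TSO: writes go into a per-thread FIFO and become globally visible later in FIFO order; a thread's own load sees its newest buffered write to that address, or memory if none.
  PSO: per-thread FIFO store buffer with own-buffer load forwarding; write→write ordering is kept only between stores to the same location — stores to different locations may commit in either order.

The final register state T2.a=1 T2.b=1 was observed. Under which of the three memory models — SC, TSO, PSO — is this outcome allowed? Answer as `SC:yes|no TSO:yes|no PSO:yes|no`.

outcome vector order: (T2.a,T2.b)
SC: 5 outcomes — {0/1; 0/2; 1/2; 2/1; 2/2}
TSO: 5 outcomes — {0/1; 0/2; 1/2; 2/1; 2/2}
PSO: 6 outcomes — {0/1; 0/2; 1/1; 1/2; 2/1; 2/2}
target 1/1 ∈ {PSO}

SC:no TSO:no PSO:yes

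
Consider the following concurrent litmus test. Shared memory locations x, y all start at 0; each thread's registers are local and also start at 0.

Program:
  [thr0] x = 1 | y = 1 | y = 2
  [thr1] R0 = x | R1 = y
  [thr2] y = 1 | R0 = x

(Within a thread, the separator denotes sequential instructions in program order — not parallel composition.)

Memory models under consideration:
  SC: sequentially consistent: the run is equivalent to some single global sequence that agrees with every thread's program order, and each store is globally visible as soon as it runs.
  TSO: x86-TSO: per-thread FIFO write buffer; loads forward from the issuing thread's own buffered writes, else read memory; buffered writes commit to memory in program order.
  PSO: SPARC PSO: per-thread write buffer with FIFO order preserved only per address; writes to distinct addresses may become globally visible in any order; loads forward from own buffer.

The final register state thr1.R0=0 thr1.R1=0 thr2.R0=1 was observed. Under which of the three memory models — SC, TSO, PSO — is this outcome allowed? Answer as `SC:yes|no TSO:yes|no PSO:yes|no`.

outcome vector order: (thr1.R0,thr1.R1,thr2.R0)
[SC] allowed = {<0 0 0>; <0 0 1>; <0 1 0>; <0 1 1>; <0 2 0>; <0 2 1>; <1 0 1>; <1 1 0>; <1 1 1>; <1 2 0>; <1 2 1>}
[TSO] allowed = {<0 0 0>; <0 0 1>; <0 1 0>; <0 1 1>; <0 2 0>; <0 2 1>; <1 0 0>; <1 0 1>; <1 1 0>; <1 1 1>; <1 2 0>; <1 2 1>}
[PSO] allowed = {<0 0 0>; <0 0 1>; <0 1 0>; <0 1 1>; <0 2 0>; <0 2 1>; <1 0 0>; <1 0 1>; <1 1 0>; <1 1 1>; <1 2 0>; <1 2 1>}
target <0 0 1> ∈ {SC,TSO,PSO}

SC:yes TSO:yes PSO:yes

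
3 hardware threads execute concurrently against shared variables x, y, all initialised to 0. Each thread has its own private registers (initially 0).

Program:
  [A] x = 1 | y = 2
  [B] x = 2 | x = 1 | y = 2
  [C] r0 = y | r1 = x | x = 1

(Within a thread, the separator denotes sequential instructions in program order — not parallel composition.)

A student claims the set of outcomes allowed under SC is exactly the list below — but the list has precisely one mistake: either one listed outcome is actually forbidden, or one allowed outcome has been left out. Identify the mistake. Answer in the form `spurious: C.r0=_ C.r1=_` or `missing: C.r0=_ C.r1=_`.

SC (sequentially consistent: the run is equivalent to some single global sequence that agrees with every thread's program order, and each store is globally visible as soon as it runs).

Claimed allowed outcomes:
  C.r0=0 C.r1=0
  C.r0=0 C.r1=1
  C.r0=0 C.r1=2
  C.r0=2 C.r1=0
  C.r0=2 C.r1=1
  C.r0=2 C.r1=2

spurious: C.r0=2 C.r1=0

outcome vector order: (C.r0,C.r1)
[SC] allowed = {00 01 02 21 22}
claimed∖SC = {20}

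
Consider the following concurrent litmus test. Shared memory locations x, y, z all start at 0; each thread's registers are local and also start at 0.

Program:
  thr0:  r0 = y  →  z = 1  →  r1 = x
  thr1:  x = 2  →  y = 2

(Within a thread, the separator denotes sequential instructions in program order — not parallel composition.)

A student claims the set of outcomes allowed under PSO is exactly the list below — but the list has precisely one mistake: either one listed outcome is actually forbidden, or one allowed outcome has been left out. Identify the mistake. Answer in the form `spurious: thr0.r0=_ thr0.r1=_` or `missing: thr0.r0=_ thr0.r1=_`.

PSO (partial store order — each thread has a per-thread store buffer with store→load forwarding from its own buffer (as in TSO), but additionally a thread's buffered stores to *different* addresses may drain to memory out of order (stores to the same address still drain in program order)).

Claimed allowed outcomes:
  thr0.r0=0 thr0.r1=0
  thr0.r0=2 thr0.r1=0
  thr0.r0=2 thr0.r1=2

missing: thr0.r0=0 thr0.r1=2

outcome vector order: (thr0.r0,thr0.r1)
under PSO → 0/0 0/2 2/0 2/2
PSO∖claimed = {0/2}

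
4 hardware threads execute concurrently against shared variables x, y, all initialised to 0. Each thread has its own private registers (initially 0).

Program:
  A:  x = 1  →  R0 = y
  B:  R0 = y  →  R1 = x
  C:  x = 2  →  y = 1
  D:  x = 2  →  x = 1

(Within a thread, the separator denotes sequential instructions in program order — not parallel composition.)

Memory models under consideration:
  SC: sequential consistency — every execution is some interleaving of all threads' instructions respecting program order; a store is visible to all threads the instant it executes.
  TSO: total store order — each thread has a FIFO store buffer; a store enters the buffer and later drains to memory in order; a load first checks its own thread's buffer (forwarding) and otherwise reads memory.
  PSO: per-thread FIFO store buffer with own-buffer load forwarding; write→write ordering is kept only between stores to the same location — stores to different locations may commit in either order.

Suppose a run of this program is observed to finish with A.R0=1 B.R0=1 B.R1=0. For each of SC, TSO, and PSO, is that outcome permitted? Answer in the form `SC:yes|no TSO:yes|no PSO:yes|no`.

outcome vector order: (A.R0,B.R0,B.R1)
[SC] allowed = {000; 001; 002; 011; 012; 100; 101; 102; 111; 112}
[TSO] allowed = {000; 001; 002; 011; 012; 100; 101; 102; 111; 112}
[PSO] allowed = {000; 001; 002; 010; 011; 012; 100; 101; 102; 110; 111; 112}
target 110 ∈ {PSO}

SC:no TSO:no PSO:yes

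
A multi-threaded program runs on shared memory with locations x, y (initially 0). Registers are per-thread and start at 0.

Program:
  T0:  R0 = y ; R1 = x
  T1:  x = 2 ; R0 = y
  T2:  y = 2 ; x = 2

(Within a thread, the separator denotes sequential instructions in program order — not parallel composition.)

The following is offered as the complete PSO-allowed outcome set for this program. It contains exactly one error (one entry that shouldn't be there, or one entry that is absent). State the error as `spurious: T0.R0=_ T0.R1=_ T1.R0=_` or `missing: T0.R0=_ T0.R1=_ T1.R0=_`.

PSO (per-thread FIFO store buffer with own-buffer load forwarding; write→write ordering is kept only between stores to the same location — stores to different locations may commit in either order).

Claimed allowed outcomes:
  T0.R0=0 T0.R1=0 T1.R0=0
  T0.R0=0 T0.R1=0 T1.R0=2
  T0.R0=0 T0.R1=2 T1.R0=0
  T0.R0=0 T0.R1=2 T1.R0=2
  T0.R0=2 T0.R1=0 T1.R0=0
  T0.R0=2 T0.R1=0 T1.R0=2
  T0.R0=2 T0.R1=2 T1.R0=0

outcome vector order: (T0.R0,T0.R1,T1.R0)
[PSO] allowed = {(0,0,0) (0,0,2) (0,2,0) (0,2,2) (2,0,0) (2,0,2) (2,2,0) (2,2,2)}
PSO∖claimed = {(2,2,2)}

missing: T0.R0=2 T0.R1=2 T1.R0=2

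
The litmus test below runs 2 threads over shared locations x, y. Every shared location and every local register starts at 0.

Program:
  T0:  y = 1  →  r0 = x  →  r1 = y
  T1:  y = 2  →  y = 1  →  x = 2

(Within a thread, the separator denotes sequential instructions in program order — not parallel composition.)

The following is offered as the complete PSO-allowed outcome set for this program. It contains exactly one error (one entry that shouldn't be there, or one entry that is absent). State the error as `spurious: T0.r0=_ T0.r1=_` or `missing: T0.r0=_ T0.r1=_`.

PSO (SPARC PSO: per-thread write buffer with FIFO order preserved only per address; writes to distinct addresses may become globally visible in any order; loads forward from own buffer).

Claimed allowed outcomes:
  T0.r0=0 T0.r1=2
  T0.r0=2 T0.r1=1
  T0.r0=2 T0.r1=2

outcome vector order: (T0.r0,T0.r1)
under PSO → <0 1>; <0 2>; <2 1>; <2 2>
PSO∖claimed = {<0 1>}

missing: T0.r0=0 T0.r1=1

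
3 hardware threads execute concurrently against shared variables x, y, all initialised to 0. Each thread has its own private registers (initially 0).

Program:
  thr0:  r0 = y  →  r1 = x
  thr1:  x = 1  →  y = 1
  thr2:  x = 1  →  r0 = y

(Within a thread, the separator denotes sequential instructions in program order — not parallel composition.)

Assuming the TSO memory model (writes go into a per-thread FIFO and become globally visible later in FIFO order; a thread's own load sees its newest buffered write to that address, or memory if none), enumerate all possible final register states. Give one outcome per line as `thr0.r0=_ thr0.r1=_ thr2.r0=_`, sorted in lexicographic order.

outcome vector order: (thr0.r0,thr0.r1,thr2.r0)
|TSO outcomes| = 6

thr0.r0=0 thr0.r1=0 thr2.r0=0
thr0.r0=0 thr0.r1=0 thr2.r0=1
thr0.r0=0 thr0.r1=1 thr2.r0=0
thr0.r0=0 thr0.r1=1 thr2.r0=1
thr0.r0=1 thr0.r1=1 thr2.r0=0
thr0.r0=1 thr0.r1=1 thr2.r0=1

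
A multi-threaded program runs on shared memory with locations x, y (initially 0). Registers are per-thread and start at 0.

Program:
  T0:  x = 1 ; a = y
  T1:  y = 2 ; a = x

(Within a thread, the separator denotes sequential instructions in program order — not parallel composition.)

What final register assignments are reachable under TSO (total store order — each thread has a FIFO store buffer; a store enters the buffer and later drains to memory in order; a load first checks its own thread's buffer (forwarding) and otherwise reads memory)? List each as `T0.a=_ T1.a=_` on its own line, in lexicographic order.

T0.a=0 T1.a=0
T0.a=0 T1.a=1
T0.a=2 T1.a=0
T0.a=2 T1.a=1

outcome vector order: (T0.a,T1.a)
|TSO outcomes| = 4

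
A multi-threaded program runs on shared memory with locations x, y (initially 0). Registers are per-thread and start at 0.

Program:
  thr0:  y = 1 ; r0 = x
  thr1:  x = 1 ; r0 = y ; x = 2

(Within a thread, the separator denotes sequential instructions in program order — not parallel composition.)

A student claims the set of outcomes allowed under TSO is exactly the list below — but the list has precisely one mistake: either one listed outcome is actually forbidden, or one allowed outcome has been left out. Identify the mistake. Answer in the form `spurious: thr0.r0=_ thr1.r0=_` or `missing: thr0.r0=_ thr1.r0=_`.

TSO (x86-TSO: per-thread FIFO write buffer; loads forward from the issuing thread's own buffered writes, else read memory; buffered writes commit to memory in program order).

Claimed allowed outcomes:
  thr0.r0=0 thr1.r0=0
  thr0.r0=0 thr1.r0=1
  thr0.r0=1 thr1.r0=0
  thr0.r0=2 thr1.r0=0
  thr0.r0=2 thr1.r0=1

missing: thr0.r0=1 thr1.r0=1

outcome vector order: (thr0.r0,thr1.r0)
[TSO] allowed = {(0,0), (0,1), (1,0), (1,1), (2,0), (2,1)}
TSO∖claimed = {(1,1)}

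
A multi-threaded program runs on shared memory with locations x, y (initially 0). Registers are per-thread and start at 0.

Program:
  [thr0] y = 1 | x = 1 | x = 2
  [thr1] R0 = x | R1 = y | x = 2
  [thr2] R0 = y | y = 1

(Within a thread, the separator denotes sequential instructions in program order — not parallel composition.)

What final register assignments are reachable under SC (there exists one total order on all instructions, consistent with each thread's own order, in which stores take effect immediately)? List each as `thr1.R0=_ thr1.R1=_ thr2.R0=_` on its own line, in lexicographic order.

outcome vector order: (thr1.R0,thr1.R1,thr2.R0)
|SC outcomes| = 8

thr1.R0=0 thr1.R1=0 thr2.R0=0
thr1.R0=0 thr1.R1=0 thr2.R0=1
thr1.R0=0 thr1.R1=1 thr2.R0=0
thr1.R0=0 thr1.R1=1 thr2.R0=1
thr1.R0=1 thr1.R1=1 thr2.R0=0
thr1.R0=1 thr1.R1=1 thr2.R0=1
thr1.R0=2 thr1.R1=1 thr2.R0=0
thr1.R0=2 thr1.R1=1 thr2.R0=1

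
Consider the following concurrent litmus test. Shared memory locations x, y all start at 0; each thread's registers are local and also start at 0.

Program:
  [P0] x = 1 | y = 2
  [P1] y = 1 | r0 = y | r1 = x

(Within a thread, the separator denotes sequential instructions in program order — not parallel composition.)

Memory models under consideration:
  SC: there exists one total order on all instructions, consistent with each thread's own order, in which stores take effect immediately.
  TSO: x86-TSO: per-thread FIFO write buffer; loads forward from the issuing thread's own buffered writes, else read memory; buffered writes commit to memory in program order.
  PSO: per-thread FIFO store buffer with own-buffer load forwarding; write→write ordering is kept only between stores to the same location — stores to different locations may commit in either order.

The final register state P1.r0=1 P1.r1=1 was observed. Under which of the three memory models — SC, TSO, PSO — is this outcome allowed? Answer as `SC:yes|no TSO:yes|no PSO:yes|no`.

outcome vector order: (P1.r0,P1.r1)
under SC → (1,0); (1,1); (2,1)
under TSO → (1,0); (1,1); (2,1)
under PSO → (1,0); (1,1); (2,0); (2,1)
target (1,1) ∈ {SC,TSO,PSO}

SC:yes TSO:yes PSO:yes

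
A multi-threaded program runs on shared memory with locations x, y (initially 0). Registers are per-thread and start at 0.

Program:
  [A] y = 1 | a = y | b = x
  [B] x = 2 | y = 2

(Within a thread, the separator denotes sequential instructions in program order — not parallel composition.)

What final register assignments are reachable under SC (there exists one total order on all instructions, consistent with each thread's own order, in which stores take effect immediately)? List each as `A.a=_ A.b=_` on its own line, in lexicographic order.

outcome vector order: (A.a,A.b)
|SC outcomes| = 3

A.a=1 A.b=0
A.a=1 A.b=2
A.a=2 A.b=2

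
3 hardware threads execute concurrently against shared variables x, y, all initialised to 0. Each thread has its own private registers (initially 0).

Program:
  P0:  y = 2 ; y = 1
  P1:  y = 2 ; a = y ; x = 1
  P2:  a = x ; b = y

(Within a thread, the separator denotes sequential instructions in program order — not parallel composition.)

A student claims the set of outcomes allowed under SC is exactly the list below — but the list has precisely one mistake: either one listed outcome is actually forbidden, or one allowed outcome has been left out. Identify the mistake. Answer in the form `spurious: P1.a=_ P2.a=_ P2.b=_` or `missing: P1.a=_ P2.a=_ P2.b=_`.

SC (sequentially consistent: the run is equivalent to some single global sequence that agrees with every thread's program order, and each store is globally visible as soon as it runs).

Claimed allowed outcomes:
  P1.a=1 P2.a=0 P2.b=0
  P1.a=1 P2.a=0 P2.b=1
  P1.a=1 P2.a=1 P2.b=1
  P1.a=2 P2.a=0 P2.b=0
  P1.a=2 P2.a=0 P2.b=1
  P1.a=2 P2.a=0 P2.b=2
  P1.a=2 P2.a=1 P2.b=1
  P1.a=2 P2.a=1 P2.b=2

missing: P1.a=1 P2.a=0 P2.b=2

outcome vector order: (P1.a,P2.a,P2.b)
SC (9): (1,0,0); (1,0,1); (1,0,2); (1,1,1); (2,0,0); (2,0,1); (2,0,2); (2,1,1); (2,1,2)
SC∖claimed = {(1,0,2)}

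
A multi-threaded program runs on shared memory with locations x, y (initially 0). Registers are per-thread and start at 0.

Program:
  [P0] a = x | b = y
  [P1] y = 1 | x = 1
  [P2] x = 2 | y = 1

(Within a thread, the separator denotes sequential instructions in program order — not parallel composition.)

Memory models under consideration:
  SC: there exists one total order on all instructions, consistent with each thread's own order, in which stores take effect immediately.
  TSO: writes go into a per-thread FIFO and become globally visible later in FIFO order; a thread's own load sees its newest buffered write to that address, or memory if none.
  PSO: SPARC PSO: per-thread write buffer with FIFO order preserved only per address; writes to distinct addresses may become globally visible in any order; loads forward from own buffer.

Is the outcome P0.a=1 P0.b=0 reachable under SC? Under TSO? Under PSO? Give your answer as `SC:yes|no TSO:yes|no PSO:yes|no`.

SC:no TSO:no PSO:yes

outcome vector order: (P0.a,P0.b)
SC: 5 outcomes — {00 01 11 20 21}
TSO: 5 outcomes — {00 01 11 20 21}
PSO: 6 outcomes — {00 01 10 11 20 21}
target 10 ∈ {PSO}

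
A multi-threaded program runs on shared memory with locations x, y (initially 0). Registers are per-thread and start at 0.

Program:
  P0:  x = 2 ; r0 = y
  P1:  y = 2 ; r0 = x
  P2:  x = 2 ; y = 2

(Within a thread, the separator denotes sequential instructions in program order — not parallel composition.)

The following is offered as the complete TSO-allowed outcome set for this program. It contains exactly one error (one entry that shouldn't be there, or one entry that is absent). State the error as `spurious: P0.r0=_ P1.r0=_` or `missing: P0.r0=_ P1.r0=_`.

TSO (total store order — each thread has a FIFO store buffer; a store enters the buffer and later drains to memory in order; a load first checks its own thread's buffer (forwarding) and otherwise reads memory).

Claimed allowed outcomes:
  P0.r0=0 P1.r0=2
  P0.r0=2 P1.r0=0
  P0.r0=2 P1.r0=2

outcome vector order: (P0.r0,P1.r0)
TSO (4): 0/0, 0/2, 2/0, 2/2
TSO∖claimed = {0/0}

missing: P0.r0=0 P1.r0=0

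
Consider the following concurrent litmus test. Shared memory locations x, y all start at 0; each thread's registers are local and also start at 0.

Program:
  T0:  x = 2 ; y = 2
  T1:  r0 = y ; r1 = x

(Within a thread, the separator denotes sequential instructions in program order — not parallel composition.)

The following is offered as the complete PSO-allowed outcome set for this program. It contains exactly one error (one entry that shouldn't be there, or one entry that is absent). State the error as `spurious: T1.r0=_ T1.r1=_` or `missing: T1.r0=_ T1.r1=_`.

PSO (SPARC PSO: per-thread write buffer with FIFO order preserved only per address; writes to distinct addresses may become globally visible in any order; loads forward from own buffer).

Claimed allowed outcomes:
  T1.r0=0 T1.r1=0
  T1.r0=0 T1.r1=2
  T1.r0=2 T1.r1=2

missing: T1.r0=2 T1.r1=0

outcome vector order: (T1.r0,T1.r1)
under PSO → 00, 02, 20, 22
PSO∖claimed = {20}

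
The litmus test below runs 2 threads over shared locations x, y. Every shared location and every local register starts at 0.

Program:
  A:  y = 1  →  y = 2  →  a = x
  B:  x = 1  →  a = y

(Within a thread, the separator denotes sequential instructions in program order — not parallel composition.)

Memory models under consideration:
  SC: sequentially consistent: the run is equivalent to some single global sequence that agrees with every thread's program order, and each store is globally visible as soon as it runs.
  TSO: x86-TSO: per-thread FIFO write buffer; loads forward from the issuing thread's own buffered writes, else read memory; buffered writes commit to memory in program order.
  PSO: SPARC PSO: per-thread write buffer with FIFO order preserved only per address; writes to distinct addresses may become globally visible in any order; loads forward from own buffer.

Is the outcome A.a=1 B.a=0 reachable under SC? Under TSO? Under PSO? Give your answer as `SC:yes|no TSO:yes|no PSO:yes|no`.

outcome vector order: (A.a,B.a)
under SC → 0/2, 1/0, 1/1, 1/2
under TSO → 0/0, 0/1, 0/2, 1/0, 1/1, 1/2
under PSO → 0/0, 0/1, 0/2, 1/0, 1/1, 1/2
target 1/0 ∈ {SC,TSO,PSO}

SC:yes TSO:yes PSO:yes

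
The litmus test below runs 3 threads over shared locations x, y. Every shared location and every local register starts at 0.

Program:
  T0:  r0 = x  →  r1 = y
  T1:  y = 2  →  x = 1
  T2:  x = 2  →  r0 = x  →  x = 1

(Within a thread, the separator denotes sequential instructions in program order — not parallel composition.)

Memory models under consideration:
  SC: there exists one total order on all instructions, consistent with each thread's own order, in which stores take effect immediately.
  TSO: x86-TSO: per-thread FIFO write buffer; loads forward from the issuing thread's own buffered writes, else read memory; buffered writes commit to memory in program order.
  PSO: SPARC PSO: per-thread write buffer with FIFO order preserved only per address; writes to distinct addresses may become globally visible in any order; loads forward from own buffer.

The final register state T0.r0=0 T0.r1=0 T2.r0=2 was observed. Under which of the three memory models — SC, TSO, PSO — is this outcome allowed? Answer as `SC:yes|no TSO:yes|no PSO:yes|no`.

SC:yes TSO:yes PSO:yes

outcome vector order: (T0.r0,T0.r1,T2.r0)
[SC] allowed = {(0,0,1), (0,0,2), (0,2,1), (0,2,2), (1,0,2), (1,2,1), (1,2,2), (2,0,1), (2,0,2), (2,2,1), (2,2,2)}
[TSO] allowed = {(0,0,1), (0,0,2), (0,2,1), (0,2,2), (1,0,2), (1,2,1), (1,2,2), (2,0,1), (2,0,2), (2,2,1), (2,2,2)}
[PSO] allowed = {(0,0,1), (0,0,2), (0,2,1), (0,2,2), (1,0,1), (1,0,2), (1,2,1), (1,2,2), (2,0,1), (2,0,2), (2,2,1), (2,2,2)}
target (0,0,2) ∈ {SC,TSO,PSO}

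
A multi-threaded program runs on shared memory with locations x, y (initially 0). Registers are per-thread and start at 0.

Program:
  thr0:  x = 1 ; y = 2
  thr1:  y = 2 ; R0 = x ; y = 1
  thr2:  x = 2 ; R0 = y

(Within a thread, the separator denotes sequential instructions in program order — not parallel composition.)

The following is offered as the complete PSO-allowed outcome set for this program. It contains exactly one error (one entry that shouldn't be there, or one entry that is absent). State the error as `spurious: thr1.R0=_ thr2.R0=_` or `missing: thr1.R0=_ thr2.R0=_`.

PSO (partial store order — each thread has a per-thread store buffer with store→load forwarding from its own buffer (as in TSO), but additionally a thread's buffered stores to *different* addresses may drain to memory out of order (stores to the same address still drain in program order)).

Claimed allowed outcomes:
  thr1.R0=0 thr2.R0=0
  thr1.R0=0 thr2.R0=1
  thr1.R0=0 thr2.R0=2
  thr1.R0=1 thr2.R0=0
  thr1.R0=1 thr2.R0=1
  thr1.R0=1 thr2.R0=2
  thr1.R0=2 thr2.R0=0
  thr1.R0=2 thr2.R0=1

missing: thr1.R0=2 thr2.R0=2

outcome vector order: (thr1.R0,thr2.R0)
PSO (9): <0 0>, <0 1>, <0 2>, <1 0>, <1 1>, <1 2>, <2 0>, <2 1>, <2 2>
PSO∖claimed = {<2 2>}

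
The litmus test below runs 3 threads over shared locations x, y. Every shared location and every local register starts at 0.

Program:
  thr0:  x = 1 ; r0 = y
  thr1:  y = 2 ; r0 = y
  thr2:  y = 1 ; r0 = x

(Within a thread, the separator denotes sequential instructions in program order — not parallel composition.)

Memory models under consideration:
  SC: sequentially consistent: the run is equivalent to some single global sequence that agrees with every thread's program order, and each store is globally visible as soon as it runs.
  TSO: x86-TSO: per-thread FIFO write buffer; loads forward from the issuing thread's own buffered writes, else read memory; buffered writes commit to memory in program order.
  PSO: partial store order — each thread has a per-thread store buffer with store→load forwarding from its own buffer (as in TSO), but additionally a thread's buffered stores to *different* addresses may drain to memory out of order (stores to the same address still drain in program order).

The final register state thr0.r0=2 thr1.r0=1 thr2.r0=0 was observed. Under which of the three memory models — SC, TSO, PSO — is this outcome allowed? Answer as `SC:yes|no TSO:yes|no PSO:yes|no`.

outcome vector order: (thr0.r0,thr1.r0,thr2.r0)
under SC → 0/1/1, 0/2/1, 1/1/0, 1/1/1, 1/2/0, 1/2/1, 2/1/1, 2/2/0, 2/2/1
under TSO → 0/1/0, 0/1/1, 0/2/0, 0/2/1, 1/1/0, 1/1/1, 1/2/0, 1/2/1, 2/1/0, 2/1/1, 2/2/0, 2/2/1
under PSO → 0/1/0, 0/1/1, 0/2/0, 0/2/1, 1/1/0, 1/1/1, 1/2/0, 1/2/1, 2/1/0, 2/1/1, 2/2/0, 2/2/1
target 2/1/0 ∈ {TSO,PSO}

SC:no TSO:yes PSO:yes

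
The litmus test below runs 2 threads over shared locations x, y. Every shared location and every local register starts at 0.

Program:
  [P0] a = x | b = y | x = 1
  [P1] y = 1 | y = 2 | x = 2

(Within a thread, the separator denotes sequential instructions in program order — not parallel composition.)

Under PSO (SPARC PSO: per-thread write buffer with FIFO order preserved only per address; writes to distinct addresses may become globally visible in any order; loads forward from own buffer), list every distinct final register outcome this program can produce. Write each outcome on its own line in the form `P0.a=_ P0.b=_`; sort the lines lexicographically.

outcome vector order: (P0.a,P0.b)
|PSO outcomes| = 6

P0.a=0 P0.b=0
P0.a=0 P0.b=1
P0.a=0 P0.b=2
P0.a=2 P0.b=0
P0.a=2 P0.b=1
P0.a=2 P0.b=2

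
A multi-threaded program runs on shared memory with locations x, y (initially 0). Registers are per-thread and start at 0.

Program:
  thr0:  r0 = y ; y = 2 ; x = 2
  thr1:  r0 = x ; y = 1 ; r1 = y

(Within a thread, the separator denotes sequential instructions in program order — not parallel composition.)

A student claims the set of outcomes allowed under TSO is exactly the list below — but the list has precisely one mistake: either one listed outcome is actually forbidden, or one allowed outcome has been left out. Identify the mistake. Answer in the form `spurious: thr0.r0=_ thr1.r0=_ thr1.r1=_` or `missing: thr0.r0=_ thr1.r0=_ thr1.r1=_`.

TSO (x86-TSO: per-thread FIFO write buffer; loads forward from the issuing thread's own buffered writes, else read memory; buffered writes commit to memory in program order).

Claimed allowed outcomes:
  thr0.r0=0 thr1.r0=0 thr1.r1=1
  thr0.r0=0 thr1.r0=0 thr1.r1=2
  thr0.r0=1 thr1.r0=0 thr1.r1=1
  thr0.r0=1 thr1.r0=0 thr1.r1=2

missing: thr0.r0=0 thr1.r0=2 thr1.r1=1

outcome vector order: (thr0.r0,thr1.r0,thr1.r1)
[TSO] allowed = {0/0/1 0/0/2 0/2/1 1/0/1 1/0/2}
TSO∖claimed = {0/2/1}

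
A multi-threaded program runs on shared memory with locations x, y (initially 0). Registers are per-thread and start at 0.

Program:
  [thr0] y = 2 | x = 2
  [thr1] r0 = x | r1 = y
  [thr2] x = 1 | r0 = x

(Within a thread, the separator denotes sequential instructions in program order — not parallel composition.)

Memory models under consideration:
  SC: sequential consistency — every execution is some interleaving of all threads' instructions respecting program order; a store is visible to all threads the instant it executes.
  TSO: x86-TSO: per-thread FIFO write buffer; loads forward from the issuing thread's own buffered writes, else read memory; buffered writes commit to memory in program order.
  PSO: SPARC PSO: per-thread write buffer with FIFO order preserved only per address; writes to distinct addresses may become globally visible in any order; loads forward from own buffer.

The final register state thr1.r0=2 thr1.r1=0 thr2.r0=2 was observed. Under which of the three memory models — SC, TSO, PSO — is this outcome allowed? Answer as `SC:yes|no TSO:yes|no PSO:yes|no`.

outcome vector order: (thr1.r0,thr1.r1,thr2.r0)
under SC → (0,0,1); (0,0,2); (0,2,1); (0,2,2); (1,0,1); (1,0,2); (1,2,1); (1,2,2); (2,2,1); (2,2,2)
under TSO → (0,0,1); (0,0,2); (0,2,1); (0,2,2); (1,0,1); (1,0,2); (1,2,1); (1,2,2); (2,2,1); (2,2,2)
under PSO → (0,0,1); (0,0,2); (0,2,1); (0,2,2); (1,0,1); (1,0,2); (1,2,1); (1,2,2); (2,0,1); (2,0,2); (2,2,1); (2,2,2)
target (2,0,2) ∈ {PSO}

SC:no TSO:no PSO:yes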